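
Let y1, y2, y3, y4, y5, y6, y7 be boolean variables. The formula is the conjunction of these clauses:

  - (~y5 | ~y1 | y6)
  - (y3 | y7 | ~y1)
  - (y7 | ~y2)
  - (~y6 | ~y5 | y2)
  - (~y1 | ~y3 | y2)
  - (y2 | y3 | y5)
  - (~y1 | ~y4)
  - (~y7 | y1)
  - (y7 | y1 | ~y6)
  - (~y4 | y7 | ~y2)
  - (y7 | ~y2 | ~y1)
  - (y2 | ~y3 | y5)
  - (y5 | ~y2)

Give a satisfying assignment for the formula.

y1 = F, y2 = F, y3 = F, y4 = T, y5 = T, y6 = F, y7 = F

Check each clause:
  1. (y6 | ~y1 | ~y5) — ~y1 is true.
  2. (y3 | y7 | ~y1) — ~y1 is true.
  3. (~y2 | y7) — ~y2 is true.
  4. (~y6 | y2 | ~y5) — ~y6 is true.
  5. (y2 | ~y3 | ~y1) — ~y3 is true.
  6. (y2 | y3 | y5) — y5 is true.
  7. (~y4 | ~y1) — ~y1 is true.
  8. (y1 | ~y7) — ~y7 is true.
  9. (y7 | ~y6 | y1) — ~y6 is true.
  10. (~y2 | y7 | ~y4) — ~y2 is true.
  11. (~y1 | ~y2 | y7) — ~y1 is true.
  12. (~y3 | y5 | y2) — ~y3 is true.
  13. (y5 | ~y2) — y5 is true.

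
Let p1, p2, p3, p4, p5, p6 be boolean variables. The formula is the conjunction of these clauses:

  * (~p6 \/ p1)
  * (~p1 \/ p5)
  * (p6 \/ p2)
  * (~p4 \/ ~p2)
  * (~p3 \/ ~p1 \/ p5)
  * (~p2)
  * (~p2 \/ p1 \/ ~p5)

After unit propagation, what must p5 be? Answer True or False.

(~p2) stands alone — p2 = False.
In (p6 \/ p2), p2 is now false; p6 must hold, so p6 = True.
(~p6 \/ p1) with p6 = True leaves only p1, so p1 = True.
(p5 \/ ~p1): since p1 = True, the clause reduces to (p5). p5 = True.

True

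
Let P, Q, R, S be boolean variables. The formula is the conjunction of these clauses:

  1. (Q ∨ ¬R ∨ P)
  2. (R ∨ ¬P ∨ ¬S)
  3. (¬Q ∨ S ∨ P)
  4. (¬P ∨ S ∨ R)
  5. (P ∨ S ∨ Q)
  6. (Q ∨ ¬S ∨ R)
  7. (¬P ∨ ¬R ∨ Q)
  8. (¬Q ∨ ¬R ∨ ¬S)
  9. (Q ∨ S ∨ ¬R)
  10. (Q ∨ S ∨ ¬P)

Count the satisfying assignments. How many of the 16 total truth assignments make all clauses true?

Satisfying assignments:
  P=0 Q=1 R=0 S=1
  P=1 Q=1 R=1 S=0
Count: 2.

2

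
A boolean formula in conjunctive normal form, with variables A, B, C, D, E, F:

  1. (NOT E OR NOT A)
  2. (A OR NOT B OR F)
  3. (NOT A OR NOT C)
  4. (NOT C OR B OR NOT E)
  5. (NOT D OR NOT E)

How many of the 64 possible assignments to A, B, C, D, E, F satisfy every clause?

Case analysis on A and E:
  A=T, E=T: a clause becomes empty — 0.
  A=T, E=F: forces C=F; B, D, F free → 2^3 = 8.
  A=F, E=T: remaining (B,C,D,F) ∈ {(F,F,F,F); (F,F,F,T); (T,F,F,T); (T,T,F,T)} — 4.
  A=F, E=F: C, D free; 3 ways for (B,F) × 2^2 = 12.
Total: 0 + 8 + 4 + 12 = 24.

24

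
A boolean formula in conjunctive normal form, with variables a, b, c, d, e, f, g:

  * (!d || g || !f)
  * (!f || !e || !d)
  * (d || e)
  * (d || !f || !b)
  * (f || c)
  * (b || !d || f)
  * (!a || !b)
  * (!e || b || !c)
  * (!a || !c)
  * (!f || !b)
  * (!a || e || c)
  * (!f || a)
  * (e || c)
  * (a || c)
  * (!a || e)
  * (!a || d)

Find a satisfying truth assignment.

a = F, b = T, c = T, d = T, e = F, f = F, g = T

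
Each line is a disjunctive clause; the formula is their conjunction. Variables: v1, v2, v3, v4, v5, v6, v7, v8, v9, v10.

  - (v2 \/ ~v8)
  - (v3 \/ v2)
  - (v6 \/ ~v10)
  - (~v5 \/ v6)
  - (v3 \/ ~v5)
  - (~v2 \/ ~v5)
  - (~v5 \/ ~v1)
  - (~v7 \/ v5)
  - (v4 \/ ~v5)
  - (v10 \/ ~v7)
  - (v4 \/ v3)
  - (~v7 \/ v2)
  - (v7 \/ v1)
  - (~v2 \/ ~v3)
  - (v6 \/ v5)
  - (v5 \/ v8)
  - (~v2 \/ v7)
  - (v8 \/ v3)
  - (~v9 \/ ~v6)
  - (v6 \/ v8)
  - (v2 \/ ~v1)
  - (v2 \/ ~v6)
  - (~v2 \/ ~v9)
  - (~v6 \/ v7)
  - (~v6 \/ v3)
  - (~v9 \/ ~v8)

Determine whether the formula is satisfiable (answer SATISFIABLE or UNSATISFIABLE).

UNSATISFIABLE

v2 = True:
  propagation gives v5=False, v7=False; an empty clause results — contradiction.
v2 = False:
  propagation gives v8=False, v3=True, v7=False, v1=True; an empty clause results — contradiction.
Every branch closes, so no satisfying assignment exists.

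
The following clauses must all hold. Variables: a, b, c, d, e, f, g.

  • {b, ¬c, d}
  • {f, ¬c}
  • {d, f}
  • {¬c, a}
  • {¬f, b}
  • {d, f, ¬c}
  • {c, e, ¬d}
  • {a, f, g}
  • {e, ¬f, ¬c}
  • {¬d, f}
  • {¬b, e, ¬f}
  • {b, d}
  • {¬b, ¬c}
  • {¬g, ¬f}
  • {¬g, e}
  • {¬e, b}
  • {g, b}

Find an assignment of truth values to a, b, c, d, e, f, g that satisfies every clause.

a=0, b=1, c=0, d=0, e=1, f=1, g=0

Set a = False and propagate.
  then c is forced to False.
Branch on b: take b = True.
Try d = False.
  then f is forced to True.
  then e is forced to True.
  then g is forced to False.
Every clause has at least one true literal under this assignment.
Check each clause:
  1. {¬c, d, b} — b is true.
  2. {f, ¬c} — ¬c is true.
  3. {d, f} — f is true.
  4. {¬c, a} — ¬c is true.
  5. {b, ¬f} — b is true.
  6. {¬c, f, d} — ¬c is true.
  7. {c, ¬d, e} — ¬d is true.
  8. {g, a, f} — f is true.
  9. {e, ¬f, ¬c} — e is true.
  10. {f, ¬d} — ¬d is true.
  11. {¬b, e, ¬f} — e is true.
  12. {d, b} — b is true.
  13. {¬c, ¬b} — ¬c is true.
  14. {¬f, ¬g} — ¬g is true.
  15. {e, ¬g} — ¬g is true.
  16. {b, ¬e} — b is true.
  17. {g, b} — b is true.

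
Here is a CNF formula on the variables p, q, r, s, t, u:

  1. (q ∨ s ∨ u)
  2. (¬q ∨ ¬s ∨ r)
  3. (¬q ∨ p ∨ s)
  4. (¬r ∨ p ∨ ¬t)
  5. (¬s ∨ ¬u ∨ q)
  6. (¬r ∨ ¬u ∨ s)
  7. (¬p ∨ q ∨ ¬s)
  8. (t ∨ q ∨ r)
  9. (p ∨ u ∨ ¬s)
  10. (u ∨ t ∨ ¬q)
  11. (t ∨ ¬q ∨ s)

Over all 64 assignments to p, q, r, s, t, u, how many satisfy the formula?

9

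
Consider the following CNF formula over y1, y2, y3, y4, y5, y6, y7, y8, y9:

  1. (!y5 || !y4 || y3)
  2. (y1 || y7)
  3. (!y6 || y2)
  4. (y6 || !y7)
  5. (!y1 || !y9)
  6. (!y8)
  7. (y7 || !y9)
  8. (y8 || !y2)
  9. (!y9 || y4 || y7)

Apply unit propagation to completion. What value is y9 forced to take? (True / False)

Unit clause (!y8) sets y8 = False.
From (!y2 || y8) and y8 = False: y2 = False.
From (!y6 || y2) and y2 = False: y6 = False.
In (!y7 || y6), y6 is now false; !y7 must hold, so y7 = False.
(y1 || y7): since y7 = False, the clause reduces to (y1). y1 = True.
From (!y9 || !y1) and y1 = True: y9 = False.

False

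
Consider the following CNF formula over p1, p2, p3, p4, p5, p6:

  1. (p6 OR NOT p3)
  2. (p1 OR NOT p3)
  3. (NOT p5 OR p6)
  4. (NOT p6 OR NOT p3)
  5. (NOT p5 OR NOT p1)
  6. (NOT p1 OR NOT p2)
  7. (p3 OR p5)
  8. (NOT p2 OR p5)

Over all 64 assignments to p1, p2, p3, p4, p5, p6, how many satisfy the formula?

4

The models are:
  p1=F p2=F p3=F p4=F p5=T p6=T
  p1=F p2=F p3=F p4=T p5=T p6=T
  p1=F p2=T p3=F p4=F p5=T p6=T
  p1=F p2=T p3=F p4=T p5=T p6=T
Count: 4.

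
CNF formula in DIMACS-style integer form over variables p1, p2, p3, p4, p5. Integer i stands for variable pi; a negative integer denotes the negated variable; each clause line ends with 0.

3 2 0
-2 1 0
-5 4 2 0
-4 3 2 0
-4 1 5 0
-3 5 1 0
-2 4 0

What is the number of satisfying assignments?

Split on p2, then p4.
  p2=T, p4=T: remaining (p1,p3,p5) ∈ {(T,F,F); (T,F,T); (T,T,F); (T,T,T)} — 4.
  p2=T, p4=F: a clause becomes empty — 0.
  p2=F, p4=T: remaining (p1,p3,p5) ∈ {(F,T,T); (T,T,F); (T,T,T)} — 3.
  p2=F, p4=F: remaining (p1,p3,p5) ∈ {(T,T,F)} — 1.
Total: 4 + 0 + 3 + 1 = 8.

8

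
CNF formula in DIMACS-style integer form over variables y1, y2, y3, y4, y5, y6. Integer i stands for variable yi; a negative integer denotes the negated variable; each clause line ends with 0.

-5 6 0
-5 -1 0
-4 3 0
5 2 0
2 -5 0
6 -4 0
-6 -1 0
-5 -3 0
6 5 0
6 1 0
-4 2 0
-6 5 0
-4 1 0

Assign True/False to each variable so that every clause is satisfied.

y1=False, y2=True, y3=False, y4=False, y5=True, y6=True

Check each clause:
  1. (y6 ∨ ¬y5) — y6 is true.
  2. (¬y5 ∨ ¬y1) — ¬y1 is true.
  3. (y3 ∨ ¬y4) — ¬y4 is true.
  4. (y2 ∨ y5) — y2 is true.
  5. (y2 ∨ ¬y5) — y2 is true.
  6. (y6 ∨ ¬y4) — ¬y4 is true.
  7. (¬y6 ∨ ¬y1) — ¬y1 is true.
  8. (¬y3 ∨ ¬y5) — ¬y3 is true.
  9. (y5 ∨ y6) — y5 is true.
  10. (y1 ∨ y6) — y6 is true.
  11. (y2 ∨ ¬y4) — y2 is true.
  12. (y5 ∨ ¬y6) — y5 is true.
  13. (¬y4 ∨ y1) — ¬y4 is true.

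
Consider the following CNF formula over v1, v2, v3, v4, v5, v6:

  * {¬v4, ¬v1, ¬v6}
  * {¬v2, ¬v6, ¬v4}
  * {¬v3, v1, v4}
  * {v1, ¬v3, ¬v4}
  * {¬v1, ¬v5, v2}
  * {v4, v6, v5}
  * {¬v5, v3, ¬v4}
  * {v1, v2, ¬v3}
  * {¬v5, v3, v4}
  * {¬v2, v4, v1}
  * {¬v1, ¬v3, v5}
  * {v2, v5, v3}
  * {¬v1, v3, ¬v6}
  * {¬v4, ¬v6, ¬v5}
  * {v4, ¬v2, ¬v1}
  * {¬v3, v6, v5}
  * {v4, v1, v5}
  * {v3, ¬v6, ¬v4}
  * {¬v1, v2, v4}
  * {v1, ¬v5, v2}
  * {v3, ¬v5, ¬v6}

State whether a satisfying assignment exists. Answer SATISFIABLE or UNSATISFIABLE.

SATISFIABLE

Branch on v1: take v1 = False.
Set v2 = True and propagate.
  then v4 is forced to True.
  then v6 is forced to False.
  then v3 is forced to False.
  then v5 is forced to False.
Every clause has at least one true literal under this assignment.
So v1=False, v2=True, v3=False, v4=True, v5=False, v6=False is a satisfying assignment.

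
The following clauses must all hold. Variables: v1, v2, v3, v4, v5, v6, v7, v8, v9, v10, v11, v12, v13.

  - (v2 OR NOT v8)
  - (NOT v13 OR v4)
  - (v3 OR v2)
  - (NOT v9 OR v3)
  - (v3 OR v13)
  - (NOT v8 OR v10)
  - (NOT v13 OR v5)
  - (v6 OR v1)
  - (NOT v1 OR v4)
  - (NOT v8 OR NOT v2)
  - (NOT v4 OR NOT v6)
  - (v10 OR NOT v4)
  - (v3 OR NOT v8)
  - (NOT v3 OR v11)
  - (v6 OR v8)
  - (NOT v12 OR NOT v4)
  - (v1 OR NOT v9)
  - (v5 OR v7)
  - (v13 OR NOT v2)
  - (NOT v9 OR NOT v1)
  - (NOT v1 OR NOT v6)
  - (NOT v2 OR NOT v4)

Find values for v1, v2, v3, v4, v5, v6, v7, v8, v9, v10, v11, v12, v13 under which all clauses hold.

v1 = F, v2 = F, v3 = T, v4 = F, v5 = T, v6 = T, v7 = F, v8 = F, v9 = F, v10 = T, v11 = T, v12 = T, v13 = F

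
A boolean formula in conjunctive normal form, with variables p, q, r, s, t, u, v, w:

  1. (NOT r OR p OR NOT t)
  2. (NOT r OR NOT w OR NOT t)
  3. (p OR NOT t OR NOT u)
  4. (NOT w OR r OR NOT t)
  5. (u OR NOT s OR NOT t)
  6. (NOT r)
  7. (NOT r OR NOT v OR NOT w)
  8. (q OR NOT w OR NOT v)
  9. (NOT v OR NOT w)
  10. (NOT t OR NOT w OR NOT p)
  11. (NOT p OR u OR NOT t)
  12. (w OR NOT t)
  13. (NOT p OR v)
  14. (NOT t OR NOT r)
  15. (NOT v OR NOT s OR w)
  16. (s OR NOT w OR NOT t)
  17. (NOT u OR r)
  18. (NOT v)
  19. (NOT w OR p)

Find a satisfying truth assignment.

p=False, q=True, r=False, s=True, t=False, u=False, v=False, w=False

Unit propagation: (NOT r) forces r = False.
Unit propagation: (NOT u) forces u = False.
The clause (NOT v) is unit: v must be False.
The clause (NOT p) is unit: p must be False.
(NOT w) is a unit clause, so w = False.
Unit propagation: (NOT t) forces t = False.
q, s are now unconstrained; take q = True, s = True.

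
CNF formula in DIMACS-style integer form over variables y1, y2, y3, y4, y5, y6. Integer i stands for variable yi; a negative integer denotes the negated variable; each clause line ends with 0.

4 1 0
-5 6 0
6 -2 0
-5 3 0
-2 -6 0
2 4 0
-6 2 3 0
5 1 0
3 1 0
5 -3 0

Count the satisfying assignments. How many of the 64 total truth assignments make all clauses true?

3

The models are:
  y1=0 y2=0 y3=1 y4=1 y5=1 y6=1
  y1=1 y2=0 y3=0 y4=1 y5=0 y6=0
  y1=1 y2=0 y3=1 y4=1 y5=1 y6=1
Count: 3.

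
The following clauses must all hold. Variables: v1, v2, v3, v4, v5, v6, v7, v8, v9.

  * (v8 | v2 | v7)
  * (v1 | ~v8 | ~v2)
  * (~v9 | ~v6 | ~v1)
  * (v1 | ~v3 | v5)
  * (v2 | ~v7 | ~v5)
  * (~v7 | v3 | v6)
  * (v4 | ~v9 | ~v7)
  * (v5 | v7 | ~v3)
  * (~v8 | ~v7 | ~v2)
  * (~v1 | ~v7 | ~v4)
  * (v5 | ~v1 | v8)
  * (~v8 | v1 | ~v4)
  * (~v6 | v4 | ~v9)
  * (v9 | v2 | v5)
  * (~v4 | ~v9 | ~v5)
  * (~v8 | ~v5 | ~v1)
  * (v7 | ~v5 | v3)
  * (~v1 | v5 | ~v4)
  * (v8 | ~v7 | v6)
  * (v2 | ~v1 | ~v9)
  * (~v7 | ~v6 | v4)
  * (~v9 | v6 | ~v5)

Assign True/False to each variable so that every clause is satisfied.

Branch on v1: take v1 = False.
Set v2 = True and propagate.
  then v8 is forced to False.
Try v3 = False.
For the remaining variables, v4 = True, v5 = False, v6 = True, v7 = False, v9 = False works.
Check each clause:
  1. (v2 | v7 | v8) — v2 is true.
  2. (v1 | ~v2 | ~v8) — ~v8 is true.
  3. (~v1 | ~v9 | ~v6) — ~v1 is true.
  4. (v1 | ~v3 | v5) — ~v3 is true.
  5. (v2 | ~v7 | ~v5) — ~v7 is true.
  6. (v3 | v6 | ~v7) — ~v7 is true.
  7. (~v9 | v4 | ~v7) — ~v7 is true.
  8. (~v3 | v5 | v7) — ~v3 is true.
  9. (~v2 | ~v7 | ~v8) — ~v8 is true.
  10. (~v7 | ~v1 | ~v4) — ~v7 is true.
  11. (v5 | ~v1 | v8) — ~v1 is true.
  12. (~v4 | v1 | ~v8) — ~v8 is true.
  13. (~v9 | v4 | ~v6) — v4 is true.
  14. (v9 | v5 | v2) — v2 is true.
  15. (~v5 | ~v9 | ~v4) — ~v5 is true.
  16. (~v1 | ~v5 | ~v8) — ~v8 is true.
  17. (v3 | v7 | ~v5) — ~v5 is true.
  18. (v5 | ~v4 | ~v1) — ~v1 is true.
  19. (v6 | ~v7 | v8) — ~v7 is true.
  20. (v2 | ~v9 | ~v1) — v2 is true.
  21. (~v7 | v4 | ~v6) — ~v7 is true.
  22. (~v5 | v6 | ~v9) — ~v5 is true.

v1 = False, v2 = True, v3 = False, v4 = True, v5 = False, v6 = True, v7 = False, v8 = False, v9 = False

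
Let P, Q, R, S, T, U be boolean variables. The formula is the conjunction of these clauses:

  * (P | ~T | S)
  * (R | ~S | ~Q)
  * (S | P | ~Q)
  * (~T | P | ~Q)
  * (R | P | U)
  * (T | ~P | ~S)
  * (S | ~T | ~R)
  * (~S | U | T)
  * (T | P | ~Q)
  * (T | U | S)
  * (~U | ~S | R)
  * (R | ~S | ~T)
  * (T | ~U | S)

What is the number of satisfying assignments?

11

Split on S, then T.
  S=T, T=T: U free; 3 ways for (P,Q,R) × 2^1 = 6.
  S=T, T=F: remaining (P,Q,R,U) ∈ {(F,F,T,T)} — 1.
  S=F, T=T: remaining (P,Q,R,U) ∈ {(T,F,F,F); (T,F,F,T); (T,T,F,F); (T,T,F,T)} — 4.
  S=F, T=F: a clause becomes empty — 0.
Total: 6 + 1 + 4 + 0 = 11.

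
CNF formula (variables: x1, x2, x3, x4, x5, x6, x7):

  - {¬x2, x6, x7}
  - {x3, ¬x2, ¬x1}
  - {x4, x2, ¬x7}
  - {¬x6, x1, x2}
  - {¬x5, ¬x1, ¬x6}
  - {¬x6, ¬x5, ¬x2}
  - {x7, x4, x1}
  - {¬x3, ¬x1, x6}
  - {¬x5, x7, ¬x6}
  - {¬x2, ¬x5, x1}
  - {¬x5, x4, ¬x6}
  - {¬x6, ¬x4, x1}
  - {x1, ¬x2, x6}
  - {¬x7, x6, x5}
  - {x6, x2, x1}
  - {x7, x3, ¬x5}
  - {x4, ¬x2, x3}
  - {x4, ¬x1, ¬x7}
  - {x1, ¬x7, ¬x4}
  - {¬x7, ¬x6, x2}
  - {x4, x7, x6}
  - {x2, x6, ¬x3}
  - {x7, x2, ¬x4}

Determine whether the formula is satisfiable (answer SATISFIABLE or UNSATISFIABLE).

Set x1 = True and propagate.
Branch on x2: take x2 = False.
Set x3 = False and propagate.
For the remaining variables, x4 = False, x5 = False, x6 = True, x7 = False works.
So x1=True  x2=False  x3=False  x4=False  x5=False  x6=True  x7=False is a satisfying assignment.

SATISFIABLE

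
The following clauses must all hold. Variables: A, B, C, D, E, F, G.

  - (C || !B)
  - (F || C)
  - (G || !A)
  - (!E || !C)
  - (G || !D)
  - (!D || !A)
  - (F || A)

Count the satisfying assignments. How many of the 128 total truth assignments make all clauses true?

Case analysis on A and C:
  A=T, C=T: remaining (B,D,E,F,G) ∈ {(F,F,F,F,T); (F,F,F,T,T); (T,F,F,F,T); (T,F,F,T,T)} — 4.
  A=T, C=F: remaining (B,D,E,F,G) ∈ {(F,F,F,T,T); (F,F,T,T,T)} — 2.
  A=F, C=T: B free; 3 ways for (D,E,F,G) × 2^1 = 6.
  A=F, C=F: E free; 3 ways for (B,D,F,G) × 2^1 = 6.
Total: 4 + 2 + 6 + 6 = 18.

18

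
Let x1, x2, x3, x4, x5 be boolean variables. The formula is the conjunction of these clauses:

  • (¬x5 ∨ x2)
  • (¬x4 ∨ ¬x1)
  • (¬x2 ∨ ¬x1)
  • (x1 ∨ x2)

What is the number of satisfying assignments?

10

Case analysis on x1 and x2:
  x1=1, x2=1: a clause becomes empty — 0.
  x1=1, x2=0: remaining (x3,x4,x5) ∈ {(0,0,0); (1,0,0)} — 2.
  x1=0, x2=1: x3, x4, x5 free → 2^3 = 8.
  x1=0, x2=0: a clause becomes empty — 0.
Total: 0 + 2 + 8 + 0 = 10.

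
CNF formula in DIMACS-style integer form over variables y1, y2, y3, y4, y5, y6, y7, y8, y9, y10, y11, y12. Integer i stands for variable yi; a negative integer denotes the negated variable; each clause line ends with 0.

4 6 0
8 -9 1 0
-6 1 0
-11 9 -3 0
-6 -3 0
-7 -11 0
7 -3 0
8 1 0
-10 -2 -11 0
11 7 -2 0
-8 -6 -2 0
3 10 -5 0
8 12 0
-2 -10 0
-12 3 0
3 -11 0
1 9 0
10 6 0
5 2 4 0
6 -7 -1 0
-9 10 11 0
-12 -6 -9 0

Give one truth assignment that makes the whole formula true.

y4 occurs only positively in the remaining clauses — set y4 = True.
Set y1 = True and propagate.
Try y2 = False.
For the remaining variables, y3 = False, y5 = True, y6 = True, y7 = False, y8 = True, y9 = True, y10 = True, y11 = False, y12 = False works.
Every clause has at least one true literal under this assignment.

y1=T, y2=F, y3=F, y4=T, y5=T, y6=T, y7=F, y8=T, y9=T, y10=T, y11=F, y12=F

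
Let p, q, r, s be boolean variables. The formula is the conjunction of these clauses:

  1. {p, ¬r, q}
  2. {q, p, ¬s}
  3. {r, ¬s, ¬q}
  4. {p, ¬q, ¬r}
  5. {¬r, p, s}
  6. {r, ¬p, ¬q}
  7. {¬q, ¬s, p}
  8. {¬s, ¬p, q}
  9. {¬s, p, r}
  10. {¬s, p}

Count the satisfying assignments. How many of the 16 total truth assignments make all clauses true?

Satisfying assignments:
  p=F q=F r=F s=F
  p=F q=T r=F s=F
  p=T q=F r=F s=F
  p=T q=F r=T s=F
  p=T q=T r=T s=F
  p=T q=T r=T s=T
Count: 6.

6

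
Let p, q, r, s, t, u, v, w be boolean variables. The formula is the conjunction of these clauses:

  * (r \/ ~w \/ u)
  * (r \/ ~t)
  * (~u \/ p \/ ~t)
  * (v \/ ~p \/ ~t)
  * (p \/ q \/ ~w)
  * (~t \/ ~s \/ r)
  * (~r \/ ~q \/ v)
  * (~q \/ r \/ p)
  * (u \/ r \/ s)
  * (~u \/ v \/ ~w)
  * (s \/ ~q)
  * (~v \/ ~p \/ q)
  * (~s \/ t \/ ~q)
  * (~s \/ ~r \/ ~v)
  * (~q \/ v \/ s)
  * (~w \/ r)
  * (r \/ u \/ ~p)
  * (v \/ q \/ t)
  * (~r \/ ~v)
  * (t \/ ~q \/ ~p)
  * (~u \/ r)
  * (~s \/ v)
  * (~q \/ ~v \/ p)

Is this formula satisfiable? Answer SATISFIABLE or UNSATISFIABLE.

Pure literal: w appears only negated; assign w = False.
Try p = False.
For the remaining variables, q = False, r = False, s = True, t = False, u = False, v = True works.
Every clause has at least one true literal under this assignment.
So p = 0, q = 0, r = 0, s = 1, t = 0, u = 0, v = 1, w = 0 is a satisfying assignment.

SATISFIABLE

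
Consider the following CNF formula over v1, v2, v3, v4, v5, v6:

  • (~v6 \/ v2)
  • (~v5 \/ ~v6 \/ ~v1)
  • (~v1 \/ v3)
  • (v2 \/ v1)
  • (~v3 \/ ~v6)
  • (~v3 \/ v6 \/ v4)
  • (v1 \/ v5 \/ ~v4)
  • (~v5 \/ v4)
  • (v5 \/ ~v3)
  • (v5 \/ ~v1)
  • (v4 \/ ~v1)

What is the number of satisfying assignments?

7

Satisfying assignments:
  v1=F v2=T v3=F v4=F v5=F v6=F
  v1=F v2=T v3=F v4=F v5=F v6=T
  v1=F v2=T v3=F v4=T v5=T v6=F
  v1=F v2=T v3=F v4=T v5=T v6=T
  v1=F v2=T v3=T v4=T v5=T v6=F
  v1=T v2=F v3=T v4=T v5=T v6=F
  v1=T v2=T v3=T v4=T v5=T v6=F
That's 7 in total.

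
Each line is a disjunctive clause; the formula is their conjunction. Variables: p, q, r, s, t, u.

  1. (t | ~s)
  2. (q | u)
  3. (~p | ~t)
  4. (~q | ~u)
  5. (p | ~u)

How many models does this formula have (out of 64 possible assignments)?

10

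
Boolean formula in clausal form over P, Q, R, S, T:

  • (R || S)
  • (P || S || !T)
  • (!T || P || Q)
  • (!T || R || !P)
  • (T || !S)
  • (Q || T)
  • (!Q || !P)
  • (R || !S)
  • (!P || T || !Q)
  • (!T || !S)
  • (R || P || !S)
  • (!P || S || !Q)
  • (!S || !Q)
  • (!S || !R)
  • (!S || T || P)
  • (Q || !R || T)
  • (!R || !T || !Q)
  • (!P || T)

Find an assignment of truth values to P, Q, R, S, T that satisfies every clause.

Branch on P: take P = False.
Branch on Q: take Q = True.
  then S is forced to False.
  then R is forced to True.
  then T is forced to False.

P=False  Q=True  R=True  S=False  T=False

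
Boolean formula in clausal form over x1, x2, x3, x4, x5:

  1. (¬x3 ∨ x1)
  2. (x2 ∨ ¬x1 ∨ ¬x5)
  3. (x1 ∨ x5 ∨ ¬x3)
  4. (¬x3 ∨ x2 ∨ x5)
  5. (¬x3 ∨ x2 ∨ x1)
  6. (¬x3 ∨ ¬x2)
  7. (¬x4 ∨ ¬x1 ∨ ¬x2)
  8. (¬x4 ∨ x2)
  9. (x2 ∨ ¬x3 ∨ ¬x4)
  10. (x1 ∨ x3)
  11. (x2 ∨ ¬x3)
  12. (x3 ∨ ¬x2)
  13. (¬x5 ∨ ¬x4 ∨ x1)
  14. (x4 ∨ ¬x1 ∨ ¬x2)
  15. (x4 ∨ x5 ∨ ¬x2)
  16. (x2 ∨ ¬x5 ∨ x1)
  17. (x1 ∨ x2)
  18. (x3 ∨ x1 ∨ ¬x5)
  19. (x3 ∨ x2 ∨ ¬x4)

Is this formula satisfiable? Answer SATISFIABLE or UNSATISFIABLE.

Set x1 = True and propagate.
Try x2 = False.
  then x5 is forced to False.
  then x3 is forced to False.
  then x4 is forced to False.
Every clause has at least one true literal under this assignment.
So x1=T, x2=F, x3=F, x4=F, x5=F is a satisfying assignment.

SATISFIABLE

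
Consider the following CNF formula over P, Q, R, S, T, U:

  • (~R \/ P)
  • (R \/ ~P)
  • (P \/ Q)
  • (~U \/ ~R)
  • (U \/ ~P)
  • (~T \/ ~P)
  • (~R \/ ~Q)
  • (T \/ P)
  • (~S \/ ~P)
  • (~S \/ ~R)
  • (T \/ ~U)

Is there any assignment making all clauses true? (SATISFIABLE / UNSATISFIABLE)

Try P = False.
  then R is forced to False.
  then Q is forced to True.
  then T is forced to True.
S, U are now unconstrained; take S = True, U = False.
So P=F, Q=T, R=F, S=T, T=T, U=F is a satisfying assignment.

SATISFIABLE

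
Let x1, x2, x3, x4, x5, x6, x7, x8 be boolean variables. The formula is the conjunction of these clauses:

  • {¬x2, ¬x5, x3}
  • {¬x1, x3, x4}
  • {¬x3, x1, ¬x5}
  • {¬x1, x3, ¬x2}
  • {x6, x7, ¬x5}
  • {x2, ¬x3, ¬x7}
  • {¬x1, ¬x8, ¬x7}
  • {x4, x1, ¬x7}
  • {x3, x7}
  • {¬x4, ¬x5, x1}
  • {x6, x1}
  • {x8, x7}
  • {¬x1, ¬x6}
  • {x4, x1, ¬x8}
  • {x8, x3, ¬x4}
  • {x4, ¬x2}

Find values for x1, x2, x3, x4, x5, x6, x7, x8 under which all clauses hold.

x1=F, x2=T, x3=T, x4=T, x5=F, x6=T, x7=T, x8=T

x5 occurs only negated in the remaining clauses — set x5 = False.
Branch on x1: take x1 = False.
  then x6 is forced to True.
Try x2 = True.
  then x4 is forced to True.
Set x3 = True and propagate.
The remaining clauses are satisfied by x7 = True, x8 = True.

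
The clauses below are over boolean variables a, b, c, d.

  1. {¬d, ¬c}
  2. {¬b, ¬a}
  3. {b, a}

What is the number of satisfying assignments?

6

The models are:
  a=0 b=1 c=0 d=0
  a=0 b=1 c=0 d=1
  a=0 b=1 c=1 d=0
  a=1 b=0 c=0 d=0
  a=1 b=0 c=0 d=1
  a=1 b=0 c=1 d=0
Count: 6.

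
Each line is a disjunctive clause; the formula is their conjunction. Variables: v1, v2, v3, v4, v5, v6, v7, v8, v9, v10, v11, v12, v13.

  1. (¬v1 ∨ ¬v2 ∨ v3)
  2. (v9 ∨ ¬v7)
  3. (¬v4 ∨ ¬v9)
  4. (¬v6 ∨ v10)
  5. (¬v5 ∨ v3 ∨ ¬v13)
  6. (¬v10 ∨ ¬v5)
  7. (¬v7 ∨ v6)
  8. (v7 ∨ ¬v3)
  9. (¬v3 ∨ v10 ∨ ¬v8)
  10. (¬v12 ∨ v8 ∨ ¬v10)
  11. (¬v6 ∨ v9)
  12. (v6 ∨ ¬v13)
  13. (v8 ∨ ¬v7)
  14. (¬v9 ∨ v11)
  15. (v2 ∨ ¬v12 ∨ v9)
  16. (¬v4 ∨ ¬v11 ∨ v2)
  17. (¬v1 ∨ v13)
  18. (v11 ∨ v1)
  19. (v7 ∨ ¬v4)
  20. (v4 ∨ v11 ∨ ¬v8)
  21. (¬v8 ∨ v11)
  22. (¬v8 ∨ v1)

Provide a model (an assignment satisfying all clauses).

v12 occurs only negated in the remaining clauses — set v12 = False.
Branch on v1: take v1 = False.
  then v11 is forced to True.
  then v8 is forced to False.
  then v7 is forced to False.
  then v3 is forced to False.
  then v4 is forced to False.
Set v5 = True and propagate.
  then v13 is forced to False.
  then v10 is forced to False.
  then v6 is forced to False.
v2, v9 are now unconstrained; take v2 = False, v9 = False.

v1=F, v2=F, v3=F, v4=F, v5=T, v6=F, v7=F, v8=F, v9=F, v10=F, v11=T, v12=F, v13=F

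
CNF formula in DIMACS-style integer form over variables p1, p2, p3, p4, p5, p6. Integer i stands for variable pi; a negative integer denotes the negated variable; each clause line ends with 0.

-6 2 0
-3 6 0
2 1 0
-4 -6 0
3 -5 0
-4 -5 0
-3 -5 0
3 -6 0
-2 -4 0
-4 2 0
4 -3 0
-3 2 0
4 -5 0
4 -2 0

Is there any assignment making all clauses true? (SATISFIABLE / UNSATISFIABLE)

SATISFIABLE

p1 occurs only positively in the remaining clauses — set p1 = True.
p5 occurs only negated in the remaining clauses — set p5 = False.
Branch on p2: take p2 = False.
  then p6 is forced to False.
  then p3 is forced to False.
  then p4 is forced to False.
Every clause has at least one true literal under this assignment.
So p1 = T  p2 = F  p3 = F  p4 = F  p5 = F  p6 = F is a satisfying assignment.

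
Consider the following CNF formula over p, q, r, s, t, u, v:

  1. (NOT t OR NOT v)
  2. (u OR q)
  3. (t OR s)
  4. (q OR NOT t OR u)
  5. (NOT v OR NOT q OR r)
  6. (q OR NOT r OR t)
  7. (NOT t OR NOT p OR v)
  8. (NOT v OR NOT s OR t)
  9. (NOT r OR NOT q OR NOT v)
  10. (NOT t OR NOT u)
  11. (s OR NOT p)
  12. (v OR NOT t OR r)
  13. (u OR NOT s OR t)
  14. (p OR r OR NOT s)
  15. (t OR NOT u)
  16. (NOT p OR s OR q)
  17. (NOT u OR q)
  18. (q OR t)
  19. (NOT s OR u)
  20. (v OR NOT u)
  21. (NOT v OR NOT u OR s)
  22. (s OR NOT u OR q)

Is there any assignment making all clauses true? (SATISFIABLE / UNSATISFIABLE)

Set p = False and propagate.
For the remaining variables, q = True, r = True, s = False, t = True, u = False, v = False works.
So p = False, q = True, r = True, s = False, t = True, u = False, v = False is a satisfying assignment.

SATISFIABLE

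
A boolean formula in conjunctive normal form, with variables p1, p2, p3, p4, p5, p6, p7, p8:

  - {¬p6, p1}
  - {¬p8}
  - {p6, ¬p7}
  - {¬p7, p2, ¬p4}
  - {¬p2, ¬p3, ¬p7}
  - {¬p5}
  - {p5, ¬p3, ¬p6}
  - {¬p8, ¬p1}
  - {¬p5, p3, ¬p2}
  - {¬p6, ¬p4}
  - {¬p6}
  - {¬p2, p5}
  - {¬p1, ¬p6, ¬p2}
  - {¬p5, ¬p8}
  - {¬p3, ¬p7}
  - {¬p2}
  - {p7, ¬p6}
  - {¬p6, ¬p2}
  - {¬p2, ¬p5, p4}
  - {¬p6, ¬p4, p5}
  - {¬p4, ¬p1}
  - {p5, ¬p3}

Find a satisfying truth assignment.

Unit propagation: (¬p8) forces p8 = False.
The clause (¬p5) is unit: p5 must be False.
The clause (¬p6) is unit: p6 must be False.
(¬p7) is a unit clause, so p7 = False.
(¬p2) is a unit clause, so p2 = False.
The clause (¬p3) is unit: p3 must be False.
Pure literal: p4 appears only negated; assign p4 = False.
p1 is now unconstrained; take p1 = True.

p1=1  p2=0  p3=0  p4=0  p5=0  p6=0  p7=0  p8=0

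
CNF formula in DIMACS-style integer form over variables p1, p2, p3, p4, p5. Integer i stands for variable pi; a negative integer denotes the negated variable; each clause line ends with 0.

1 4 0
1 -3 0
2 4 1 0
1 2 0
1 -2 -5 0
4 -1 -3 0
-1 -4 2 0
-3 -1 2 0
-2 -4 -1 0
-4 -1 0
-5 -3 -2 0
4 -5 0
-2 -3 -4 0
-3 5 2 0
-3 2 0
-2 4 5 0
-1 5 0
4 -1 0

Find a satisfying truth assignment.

p1 = 0, p2 = 1, p3 = 0, p4 = 1, p5 = 0

p3 occurs only negated in the remaining clauses — set p3 = False.
Branch on p1: take p1 = False.
  then p4 is forced to True.
  then p2 is forced to True.
  then p5 is forced to False.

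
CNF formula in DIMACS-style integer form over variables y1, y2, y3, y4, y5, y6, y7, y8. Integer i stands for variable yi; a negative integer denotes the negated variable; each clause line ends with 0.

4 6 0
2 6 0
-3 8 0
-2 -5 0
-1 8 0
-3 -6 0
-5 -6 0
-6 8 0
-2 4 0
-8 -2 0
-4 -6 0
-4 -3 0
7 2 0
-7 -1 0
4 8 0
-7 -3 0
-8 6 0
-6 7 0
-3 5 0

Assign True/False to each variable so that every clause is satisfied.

y1=False, y2=True, y3=False, y4=True, y5=False, y6=False, y7=False, y8=False

Check each clause:
  1. {y6, y4} — y4 is true.
  2. {y2, y6} — y2 is true.
  3. {¬y3, y8} — ¬y3 is true.
  4. {¬y5, ¬y2} — ¬y5 is true.
  5. {¬y1, y8} — ¬y1 is true.
  6. {¬y3, ¬y6} — ¬y6 is true.
  7. {¬y5, ¬y6} — ¬y6 is true.
  8. {y8, ¬y6} — ¬y6 is true.
  9. {¬y2, y4} — y4 is true.
  10. {¬y8, ¬y2} — ¬y8 is true.
  11. {¬y6, ¬y4} — ¬y6 is true.
  12. {¬y3, ¬y4} — ¬y3 is true.
  13. {y2, y7} — y2 is true.
  14. {¬y1, ¬y7} — ¬y7 is true.
  15. {y4, y8} — y4 is true.
  16. {¬y7, ¬y3} — ¬y7 is true.
  17. {¬y8, y6} — ¬y8 is true.
  18. {y7, ¬y6} — ¬y6 is true.
  19. {¬y3, y5} — ¬y3 is true.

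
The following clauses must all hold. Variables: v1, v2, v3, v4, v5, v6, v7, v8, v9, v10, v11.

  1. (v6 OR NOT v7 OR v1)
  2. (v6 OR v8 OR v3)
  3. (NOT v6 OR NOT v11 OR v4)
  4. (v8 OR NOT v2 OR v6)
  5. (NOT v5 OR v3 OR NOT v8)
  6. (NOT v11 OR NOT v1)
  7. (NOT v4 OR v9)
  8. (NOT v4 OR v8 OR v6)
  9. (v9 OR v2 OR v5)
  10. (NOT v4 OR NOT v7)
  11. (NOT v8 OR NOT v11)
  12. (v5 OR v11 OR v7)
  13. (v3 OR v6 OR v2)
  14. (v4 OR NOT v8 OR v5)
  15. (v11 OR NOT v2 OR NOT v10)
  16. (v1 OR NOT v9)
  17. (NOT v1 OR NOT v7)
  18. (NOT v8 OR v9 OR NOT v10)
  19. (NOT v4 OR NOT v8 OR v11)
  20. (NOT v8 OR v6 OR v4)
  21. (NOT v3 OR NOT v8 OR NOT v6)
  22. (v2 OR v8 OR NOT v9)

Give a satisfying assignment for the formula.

v1=False, v2=False, v3=False, v4=False, v5=True, v6=True, v7=False, v8=False, v9=False, v10=False, v11=False

Check each clause:
  1. (v6 OR NOT v7 OR v1) — NOT v7 is true.
  2. (v3 OR v6 OR v8) — v6 is true.
  3. (NOT v11 OR v4 OR NOT v6) — NOT v11 is true.
  4. (NOT v2 OR v6 OR v8) — v6 is true.
  5. (v3 OR NOT v8 OR NOT v5) — NOT v8 is true.
  6. (NOT v1 OR NOT v11) — NOT v11 is true.
  7. (NOT v4 OR v9) — NOT v4 is true.
  8. (v8 OR NOT v4 OR v6) — NOT v4 is true.
  9. (v5 OR v2 OR v9) — v5 is true.
  10. (NOT v4 OR NOT v7) — NOT v7 is true.
  11. (NOT v11 OR NOT v8) — NOT v8 is true.
  12. (v11 OR v5 OR v7) — v5 is true.
  13. (v2 OR v6 OR v3) — v6 is true.
  14. (v4 OR NOT v8 OR v5) — NOT v8 is true.
  15. (NOT v2 OR v11 OR NOT v10) — NOT v2 is true.
  16. (NOT v9 OR v1) — NOT v9 is true.
  17. (NOT v7 OR NOT v1) — NOT v7 is true.
  18. (NOT v10 OR NOT v8 OR v9) — NOT v8 is true.
  19. (NOT v4 OR NOT v8 OR v11) — NOT v8 is true.
  20. (v6 OR NOT v8 OR v4) — NOT v8 is true.
  21. (NOT v3 OR NOT v6 OR NOT v8) — NOT v8 is true.
  22. (NOT v9 OR v2 OR v8) — NOT v9 is true.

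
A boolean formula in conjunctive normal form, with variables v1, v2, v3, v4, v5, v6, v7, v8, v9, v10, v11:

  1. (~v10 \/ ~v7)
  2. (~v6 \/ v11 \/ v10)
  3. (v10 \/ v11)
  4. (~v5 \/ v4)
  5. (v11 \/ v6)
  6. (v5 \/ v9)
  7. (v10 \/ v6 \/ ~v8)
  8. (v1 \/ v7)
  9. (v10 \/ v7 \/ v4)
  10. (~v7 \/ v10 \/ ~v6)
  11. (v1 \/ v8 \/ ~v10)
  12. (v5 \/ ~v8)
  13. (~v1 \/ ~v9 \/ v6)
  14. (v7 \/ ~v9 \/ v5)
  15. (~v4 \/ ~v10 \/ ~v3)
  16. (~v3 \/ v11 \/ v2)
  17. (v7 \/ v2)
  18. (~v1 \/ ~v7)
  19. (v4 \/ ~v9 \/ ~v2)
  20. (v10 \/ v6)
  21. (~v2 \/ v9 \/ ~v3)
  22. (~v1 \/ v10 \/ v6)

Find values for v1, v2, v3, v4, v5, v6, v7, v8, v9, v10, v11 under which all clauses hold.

Pure literal: v3 appears only negated; assign v3 = False.
Pure literal: v11 appears only positively; assign v11 = True.
Branch on v1: take v1 = True.
  then v7 is forced to False.
  then v2 is forced to True.
Try v4 = True.
For the remaining variables, v5 = True, v6 = False, v8 = True, v9 = False, v10 = True works.
Check each clause:
  1. (~v7 \/ ~v10) — ~v7 is true.
  2. (v11 \/ v10 \/ ~v6) — v11 is true.
  3. (v11 \/ v10) — v10 is true.
  4. (v4 \/ ~v5) — v4 is true.
  5. (v6 \/ v11) — v11 is true.
  6. (v9 \/ v5) — v5 is true.
  7. (v6 \/ v10 \/ ~v8) — v10 is true.
  8. (v1 \/ v7) — v1 is true.
  9. (v10 \/ v4 \/ v7) — v10 is true.
  10. (~v6 \/ v10 \/ ~v7) — ~v7 is true.
  11. (~v10 \/ v1 \/ v8) — v8 is true.
  12. (~v8 \/ v5) — v5 is true.
  13. (~v9 \/ v6 \/ ~v1) — ~v9 is true.
  14. (v5 \/ v7 \/ ~v9) — ~v9 is true.
  15. (~v3 \/ ~v4 \/ ~v10) — ~v3 is true.
  16. (v2 \/ v11 \/ ~v3) — v2 is true.
  17. (v2 \/ v7) — v2 is true.
  18. (~v1 \/ ~v7) — ~v7 is true.
  19. (~v2 \/ ~v9 \/ v4) — v4 is true.
  20. (v10 \/ v6) — v10 is true.
  21. (v9 \/ ~v2 \/ ~v3) — ~v3 is true.
  22. (v10 \/ v6 \/ ~v1) — v10 is true.

v1 = T, v2 = T, v3 = F, v4 = T, v5 = T, v6 = F, v7 = F, v8 = T, v9 = F, v10 = T, v11 = T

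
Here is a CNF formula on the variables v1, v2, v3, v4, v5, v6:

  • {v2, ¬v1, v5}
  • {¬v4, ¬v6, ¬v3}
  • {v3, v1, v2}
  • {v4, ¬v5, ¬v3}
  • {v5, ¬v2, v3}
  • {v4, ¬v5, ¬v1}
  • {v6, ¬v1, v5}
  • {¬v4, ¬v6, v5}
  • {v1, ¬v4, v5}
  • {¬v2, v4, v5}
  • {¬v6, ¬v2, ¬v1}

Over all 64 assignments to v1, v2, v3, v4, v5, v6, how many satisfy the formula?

13

Split on v5, then v1.
  v5=1, v1=1: 5 of the 16 assignments to (v2,v3,v4,v6) work.
  v5=1, v1=0: 6 of the 16 assignments to (v2,v3,v4,v6) work.
  v5=0, v1=1: a clause becomes empty — 0.
  v5=0, v1=0: remaining (v2,v3,v4,v6) ∈ {(0,1,0,0); (0,1,0,1)} — 2.
Total: 5 + 6 + 0 + 2 = 13.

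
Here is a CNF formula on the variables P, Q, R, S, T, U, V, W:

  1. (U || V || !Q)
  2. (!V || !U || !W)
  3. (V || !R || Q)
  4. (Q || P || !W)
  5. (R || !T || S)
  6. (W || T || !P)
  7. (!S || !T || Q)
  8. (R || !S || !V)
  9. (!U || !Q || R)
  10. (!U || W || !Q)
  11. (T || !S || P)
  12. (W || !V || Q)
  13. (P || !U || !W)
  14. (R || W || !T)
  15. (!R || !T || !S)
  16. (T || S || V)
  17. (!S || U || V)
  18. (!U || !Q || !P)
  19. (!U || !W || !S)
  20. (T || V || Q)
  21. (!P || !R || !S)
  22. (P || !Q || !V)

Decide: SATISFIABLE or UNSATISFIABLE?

SATISFIABLE

Branch on P: take P = True.
For the remaining variables, Q = True, R = True, S = False, T = True, U = False, V = True, W = True works.
So P=True, Q=True, R=True, S=False, T=True, U=False, V=True, W=True is a satisfying assignment.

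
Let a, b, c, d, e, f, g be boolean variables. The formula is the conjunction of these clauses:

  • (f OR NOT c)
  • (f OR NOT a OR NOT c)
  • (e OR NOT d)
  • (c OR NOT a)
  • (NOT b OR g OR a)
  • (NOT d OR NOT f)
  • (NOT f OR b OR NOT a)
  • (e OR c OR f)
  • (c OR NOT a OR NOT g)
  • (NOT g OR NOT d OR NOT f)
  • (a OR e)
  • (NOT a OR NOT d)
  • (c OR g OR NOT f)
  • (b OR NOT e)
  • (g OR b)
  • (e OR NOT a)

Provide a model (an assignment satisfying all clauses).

a=True  b=True  c=True  d=False  e=True  f=True  g=False

Check each clause:
  1. (NOT c OR f) — f is true.
  2. (NOT c OR NOT a OR f) — f is true.
  3. (e OR NOT d) — NOT d is true.
  4. (NOT a OR c) — c is true.
  5. (g OR NOT b OR a) — a is true.
  6. (NOT f OR NOT d) — NOT d is true.
  7. (NOT f OR b OR NOT a) — b is true.
  8. (c OR e OR f) — c is true.
  9. (c OR NOT g OR NOT a) — NOT g is true.
  10. (NOT d OR NOT g OR NOT f) — NOT g is true.
  11. (e OR a) — a is true.
  12. (NOT d OR NOT a) — NOT d is true.
  13. (NOT f OR c OR g) — c is true.
  14. (NOT e OR b) — b is true.
  15. (b OR g) — b is true.
  16. (NOT a OR e) — e is true.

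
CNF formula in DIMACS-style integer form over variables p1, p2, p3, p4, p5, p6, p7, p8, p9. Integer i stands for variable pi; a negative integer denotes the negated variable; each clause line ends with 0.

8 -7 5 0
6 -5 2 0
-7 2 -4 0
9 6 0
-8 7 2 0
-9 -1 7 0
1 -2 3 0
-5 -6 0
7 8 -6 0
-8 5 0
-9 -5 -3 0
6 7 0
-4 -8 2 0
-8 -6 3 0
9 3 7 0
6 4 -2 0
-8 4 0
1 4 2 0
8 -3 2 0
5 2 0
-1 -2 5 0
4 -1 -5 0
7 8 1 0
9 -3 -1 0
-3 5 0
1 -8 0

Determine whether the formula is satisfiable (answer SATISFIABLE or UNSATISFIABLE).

SATISFIABLE

Branch on p1: take p1 = True.
Set p2 = True and propagate.
  then p5 is forced to True.
  then p6 is forced to False.
  then p9 is forced to True.
  then p7 is forced to True.
  then p3 is forced to False.
  then p4 is forced to True.
p8 is now unconstrained; take p8 = False.
Every clause has at least one true literal under this assignment.
So p1=True, p2=True, p3=False, p4=True, p5=True, p6=False, p7=True, p8=False, p9=True is a satisfying assignment.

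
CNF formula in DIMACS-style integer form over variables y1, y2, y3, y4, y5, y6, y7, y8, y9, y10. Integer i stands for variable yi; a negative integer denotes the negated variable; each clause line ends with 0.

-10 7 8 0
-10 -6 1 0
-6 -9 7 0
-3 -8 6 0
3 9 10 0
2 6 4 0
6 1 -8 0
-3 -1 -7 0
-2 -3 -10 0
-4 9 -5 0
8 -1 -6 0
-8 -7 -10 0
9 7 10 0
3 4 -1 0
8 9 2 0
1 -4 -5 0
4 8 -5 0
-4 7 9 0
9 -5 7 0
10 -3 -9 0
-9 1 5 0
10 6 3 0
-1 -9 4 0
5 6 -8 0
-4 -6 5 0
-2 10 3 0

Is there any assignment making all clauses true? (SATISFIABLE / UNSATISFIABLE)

SATISFIABLE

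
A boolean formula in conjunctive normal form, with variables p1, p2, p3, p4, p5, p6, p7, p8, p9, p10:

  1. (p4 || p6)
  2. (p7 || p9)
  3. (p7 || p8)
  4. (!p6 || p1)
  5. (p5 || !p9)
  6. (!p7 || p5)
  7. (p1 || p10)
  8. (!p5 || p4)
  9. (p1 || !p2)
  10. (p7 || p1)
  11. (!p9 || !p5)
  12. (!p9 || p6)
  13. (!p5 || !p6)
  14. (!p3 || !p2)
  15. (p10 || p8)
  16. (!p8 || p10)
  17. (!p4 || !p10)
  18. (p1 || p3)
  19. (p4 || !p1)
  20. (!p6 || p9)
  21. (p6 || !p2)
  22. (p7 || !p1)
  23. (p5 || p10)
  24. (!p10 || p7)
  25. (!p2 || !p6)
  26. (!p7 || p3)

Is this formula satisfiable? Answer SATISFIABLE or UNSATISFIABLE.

p1 = True:
  propagation gives p4=True, p10=False, p8=True; an empty clause results — contradiction.
p1 = False:
  propagation gives p6=False, p4=True, p10=True; an empty clause results — contradiction.
Every branch closes, so no satisfying assignment exists.

UNSATISFIABLE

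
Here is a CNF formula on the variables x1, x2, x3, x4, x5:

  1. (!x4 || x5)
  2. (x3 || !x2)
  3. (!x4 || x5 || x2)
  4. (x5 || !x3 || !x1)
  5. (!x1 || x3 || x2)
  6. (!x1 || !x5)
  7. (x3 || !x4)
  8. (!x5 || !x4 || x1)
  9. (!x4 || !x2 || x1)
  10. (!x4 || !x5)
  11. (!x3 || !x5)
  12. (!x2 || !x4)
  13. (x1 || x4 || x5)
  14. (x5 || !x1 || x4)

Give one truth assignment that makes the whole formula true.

x1=F, x2=F, x3=F, x4=F, x5=T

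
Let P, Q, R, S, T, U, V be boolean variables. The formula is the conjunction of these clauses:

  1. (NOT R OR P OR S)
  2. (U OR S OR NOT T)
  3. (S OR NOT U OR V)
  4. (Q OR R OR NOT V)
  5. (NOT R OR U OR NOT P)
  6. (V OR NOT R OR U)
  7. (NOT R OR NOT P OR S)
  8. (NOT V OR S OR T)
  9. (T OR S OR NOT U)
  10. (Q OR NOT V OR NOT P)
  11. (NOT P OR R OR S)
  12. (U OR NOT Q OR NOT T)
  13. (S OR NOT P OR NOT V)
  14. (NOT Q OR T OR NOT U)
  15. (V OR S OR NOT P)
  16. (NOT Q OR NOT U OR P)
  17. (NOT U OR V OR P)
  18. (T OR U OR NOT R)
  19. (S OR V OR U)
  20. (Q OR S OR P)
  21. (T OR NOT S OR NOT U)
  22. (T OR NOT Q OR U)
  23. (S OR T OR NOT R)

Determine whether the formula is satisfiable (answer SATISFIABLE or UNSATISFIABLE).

SATISFIABLE

Set P = False and propagate.
The remaining clauses are satisfied by Q = False, R = True, S = True, T = True, U = False, V = True.
So P=0, Q=0, R=1, S=1, T=1, U=0, V=1 is a satisfying assignment.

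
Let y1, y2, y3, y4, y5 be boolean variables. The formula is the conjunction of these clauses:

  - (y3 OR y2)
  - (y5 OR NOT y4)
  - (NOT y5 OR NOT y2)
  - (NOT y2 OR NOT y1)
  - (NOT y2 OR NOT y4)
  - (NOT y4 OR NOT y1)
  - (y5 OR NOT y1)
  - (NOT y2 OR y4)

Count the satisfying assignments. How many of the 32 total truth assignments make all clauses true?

4

Satisfying assignments:
  y1=F y2=F y3=T y4=F y5=F
  y1=F y2=F y3=T y4=F y5=T
  y1=F y2=F y3=T y4=T y5=T
  y1=T y2=F y3=T y4=F y5=T
Count: 4.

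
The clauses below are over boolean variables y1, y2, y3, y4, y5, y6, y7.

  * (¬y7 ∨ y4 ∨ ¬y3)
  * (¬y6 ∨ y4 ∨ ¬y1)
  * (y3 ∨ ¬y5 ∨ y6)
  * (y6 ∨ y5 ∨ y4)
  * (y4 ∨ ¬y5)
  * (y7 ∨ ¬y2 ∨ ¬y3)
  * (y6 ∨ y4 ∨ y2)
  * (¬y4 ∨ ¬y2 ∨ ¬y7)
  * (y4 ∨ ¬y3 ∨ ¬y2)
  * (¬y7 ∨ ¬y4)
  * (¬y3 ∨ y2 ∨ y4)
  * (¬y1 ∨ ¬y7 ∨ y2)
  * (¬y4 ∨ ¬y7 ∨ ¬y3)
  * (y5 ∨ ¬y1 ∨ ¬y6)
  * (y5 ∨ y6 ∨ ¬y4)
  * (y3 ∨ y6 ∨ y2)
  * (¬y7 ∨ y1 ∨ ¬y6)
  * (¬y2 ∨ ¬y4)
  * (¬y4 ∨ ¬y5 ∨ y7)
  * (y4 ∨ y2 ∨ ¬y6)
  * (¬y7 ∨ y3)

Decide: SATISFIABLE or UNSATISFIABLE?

SATISFIABLE

Set y1 = False and propagate.
Branch on y2: take y2 = True.
  then y4 is forced to False.
  then y5 is forced to False.
  then y6 is forced to True.
  then y3 is forced to False.
  then y7 is forced to False.
Every clause has at least one true literal under this assignment.
So y1=False  y2=True  y3=False  y4=False  y5=False  y6=True  y7=False is a satisfying assignment.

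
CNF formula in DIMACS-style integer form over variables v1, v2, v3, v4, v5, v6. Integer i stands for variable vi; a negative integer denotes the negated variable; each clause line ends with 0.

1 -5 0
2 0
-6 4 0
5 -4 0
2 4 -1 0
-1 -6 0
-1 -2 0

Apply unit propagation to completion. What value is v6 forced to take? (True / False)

False

Unit clause (v2) sets v2 = True.
From (~v2 | ~v1) and v2 = True: v1 = False.
In (v1 | ~v5), v1 is now false; ~v5 must hold, so v5 = False.
In (~v4 | v5), v5 is now false; ~v4 must hold, so v4 = False.
(~v6 | v4) with v4 = False leaves only ~v6, so v6 = False.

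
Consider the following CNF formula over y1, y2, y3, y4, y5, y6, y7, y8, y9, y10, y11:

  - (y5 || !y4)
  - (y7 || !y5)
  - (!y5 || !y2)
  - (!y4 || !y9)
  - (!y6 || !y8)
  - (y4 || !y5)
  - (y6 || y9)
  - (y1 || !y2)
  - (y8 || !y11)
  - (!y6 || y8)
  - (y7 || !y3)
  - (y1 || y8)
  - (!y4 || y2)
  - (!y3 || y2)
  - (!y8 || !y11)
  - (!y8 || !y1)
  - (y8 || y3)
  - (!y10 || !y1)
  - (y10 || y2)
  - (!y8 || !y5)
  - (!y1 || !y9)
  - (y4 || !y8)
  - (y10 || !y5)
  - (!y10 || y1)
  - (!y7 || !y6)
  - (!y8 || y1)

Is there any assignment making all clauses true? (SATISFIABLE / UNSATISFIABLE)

UNSATISFIABLE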